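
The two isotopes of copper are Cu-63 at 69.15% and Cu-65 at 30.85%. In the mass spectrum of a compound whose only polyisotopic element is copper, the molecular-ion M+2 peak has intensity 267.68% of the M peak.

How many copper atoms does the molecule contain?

6

With n Cu atoms, P(M+2)/P(M) = C(n,1)·p^(n−1)q / p^n = n·q/p = n · 0.3085/0.6915.
n = 2.6768 × 0.6915/0.3085 = 6.00 ≈ 6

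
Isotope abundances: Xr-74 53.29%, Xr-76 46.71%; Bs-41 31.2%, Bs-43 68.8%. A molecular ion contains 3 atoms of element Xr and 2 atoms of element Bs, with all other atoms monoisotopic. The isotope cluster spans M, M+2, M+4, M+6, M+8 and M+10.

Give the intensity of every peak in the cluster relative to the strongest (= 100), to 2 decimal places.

4.23 : 29.80 : 79.43 : 100.00 : 60.01 : 13.86

Element Xr pattern (n=3): 0.15133423 : 0.39794455 : 0.34880822 : 0.101913
Element Bs pattern (n=2): 0.097344 : 0.429312 : 0.473344
Convolve the two distributions (both contribute in 2-u steps):
  M: 0.15133423×0.097344 = 0.014731
  M+2: 0.15133423×0.429312 + 0.39794455×0.097344 = 0.103707
  M+4: 0.15133423×0.473344 + 0.39794455×0.429312 + 0.34880822×0.097344 = 0.276430
  M+6: 0.39794455×0.473344 + 0.34880822×0.429312 + 0.101913×0.097344 = 0.348033
  M+8: 0.34880822×0.473344 + 0.101913×0.429312 = 0.208859
  M+10: 0.101913×0.473344 = 0.048240
Scale to base peak (0.348033) = 100: 4.23 : 29.80 : 79.43 : 100.00 : 60.01 : 13.86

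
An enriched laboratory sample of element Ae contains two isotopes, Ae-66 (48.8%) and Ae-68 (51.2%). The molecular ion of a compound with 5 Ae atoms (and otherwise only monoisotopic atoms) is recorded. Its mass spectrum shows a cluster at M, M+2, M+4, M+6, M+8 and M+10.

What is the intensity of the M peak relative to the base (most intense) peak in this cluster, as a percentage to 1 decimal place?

(0.488 + 0.512)^5 gives M 0.0277, M+2 0.1452, M+4 0.3046, M+6 0.3196, M+8 0.1677, M+10 0.0352; the largest is M+6.
P(M+6) = C(5,3) × 0.488^2 × 0.512^3 = 10 × 0.238144 × 0.13421773 = 0.319631 (base)
P(M) = C(5,0) × 0.488^5 × 0.512^0 = 1 × 0.02767573 × 1.0000 = 0.027676
Relative intensity = 0.027676 / 0.319631 × 100 = 8.7

8.7%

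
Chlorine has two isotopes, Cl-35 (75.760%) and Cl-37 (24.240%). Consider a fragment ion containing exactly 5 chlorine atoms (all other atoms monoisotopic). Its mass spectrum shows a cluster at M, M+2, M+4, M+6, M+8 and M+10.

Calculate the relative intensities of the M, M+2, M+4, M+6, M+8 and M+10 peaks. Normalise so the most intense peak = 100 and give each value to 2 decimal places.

Each Cl atom is independently Cl-35 (p = 0.75760) or Cl-37 (q = 0.24240); the cluster is the binomial expansion (p + q)^5.
P(M) = 0.75760^5 = 0.249574
P(M+2) = 5 × 0.75760^4 × 0.24240^1 = 0.399266
P(M+4) = 10 × 0.75760^3 × 0.24240^2 = 0.255497
P(M+6) = 10 × 0.75760^2 × 0.24240^3 = 0.081748
P(M+8) = 5 × 0.75760^1 × 0.24240^4 = 0.013078
P(M+10) = 0.24240^5 = 0.000837
The M+2 peak is largest (0.399266); scaling to 100 gives 62.51 : 100.00 : 63.99 : 20.47 : 3.28 : 0.21.

62.51 : 100.00 : 63.99 : 20.47 : 3.28 : 0.21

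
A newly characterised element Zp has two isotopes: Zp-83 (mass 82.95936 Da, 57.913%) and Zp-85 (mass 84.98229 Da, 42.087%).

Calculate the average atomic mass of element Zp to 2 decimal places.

Ar = Σ fᵢ·mᵢ = 0.57913 × 82.95936 + 0.42087 × 84.98229
= 48.044254 + 35.766496 = 83.810750 Da

83.81 Da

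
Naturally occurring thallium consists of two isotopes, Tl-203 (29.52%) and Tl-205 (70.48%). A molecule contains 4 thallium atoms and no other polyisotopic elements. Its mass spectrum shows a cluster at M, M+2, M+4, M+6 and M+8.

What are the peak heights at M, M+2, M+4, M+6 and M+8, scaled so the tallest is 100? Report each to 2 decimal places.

1.84 : 17.54 : 62.83 : 100.00 : 59.69

Expanding (0.2952 + 0.7048)^4:
P(M) = 0.2952^4 = 0.007594
P(M+2) = 4 × 0.2952^3 × 0.7048^1 = 0.072523
P(M+4) = 6 × 0.2952^2 × 0.7048^2 = 0.259726
P(M+6) = 4 × 0.2952^1 × 0.7048^3 = 0.413403
P(M+8) = 0.7048^4 = 0.246754
The M+6 peak is largest (0.413403); scaling to 100 gives 1.84 : 17.54 : 62.83 : 100.00 : 59.69.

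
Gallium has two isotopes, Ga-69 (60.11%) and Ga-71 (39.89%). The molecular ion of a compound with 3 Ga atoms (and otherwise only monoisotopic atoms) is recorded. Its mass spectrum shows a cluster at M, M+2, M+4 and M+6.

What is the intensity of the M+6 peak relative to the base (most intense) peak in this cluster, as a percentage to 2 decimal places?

14.68%

Binomial terms of (0.6011 + 0.3989)^3: M 0.2172, M+2 0.4324, M+4 0.2869, M+6 0.0635 → M+2 is the base peak.
P(M+2) = C(3,1) × 0.6011^2 × 0.3989^1 = 3 × 0.36132121 × 0.3989 = 0.432393 (base)
P(M+6) = C(3,3) × 0.6011^0 × 0.3989^3 = 1 × 1.0000 × 0.06347345 = 0.063473
Relative intensity = 0.063473 / 0.432393 × 100 = 14.68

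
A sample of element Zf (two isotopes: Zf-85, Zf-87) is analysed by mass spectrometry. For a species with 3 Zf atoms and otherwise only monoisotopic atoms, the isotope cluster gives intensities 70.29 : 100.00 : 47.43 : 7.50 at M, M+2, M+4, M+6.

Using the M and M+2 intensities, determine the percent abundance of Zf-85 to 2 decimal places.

67.83%

If p is the fraction of Zf that is Zf-85, then I(M+2)/I(M) = [C(3,1)·p^2·(1−p)] / p^3 = 3·(1−p)/p = 100.00/70.29 = 1.4227
(1−p)/p = 1.4227/3 = 0.4742  ⇒  p = 1/(1 + 0.4742) = 0.6783
Zf-85: 67.83%, Zf-87: 32.17%.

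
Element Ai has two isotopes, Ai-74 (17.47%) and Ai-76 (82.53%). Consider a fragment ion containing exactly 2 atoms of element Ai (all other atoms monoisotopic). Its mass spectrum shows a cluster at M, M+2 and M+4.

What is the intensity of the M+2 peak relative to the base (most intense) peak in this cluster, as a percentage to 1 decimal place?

42.3%

(0.1747 + 0.8253)^2 gives M 0.0305, M+2 0.2884, M+4 0.6811; the largest is M+4.
P(M+4) = C(2,2) × 0.1747^0 × 0.8253^2 = 1 × 1.0000 × 0.68112009 = 0.681120 (base)
P(M+2) = C(2,1) × 0.1747^1 × 0.8253^1 = 2 × 0.1747 × 0.8253 = 0.288360
Relative intensity = 0.288360 / 0.681120 × 100 = 42.3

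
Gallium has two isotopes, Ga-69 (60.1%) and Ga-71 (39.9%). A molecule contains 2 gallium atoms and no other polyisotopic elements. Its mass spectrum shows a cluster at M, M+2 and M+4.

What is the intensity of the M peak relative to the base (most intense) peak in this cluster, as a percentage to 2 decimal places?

75.31%

(0.601 + 0.399)^2 gives M 0.3612, M+2 0.4796, M+4 0.1592; the largest is M+2.
P(M+2) = C(2,1) × 0.601^1 × 0.399^1 = 2 × 0.6010 × 0.3990 = 0.479598 (base)
P(M) = C(2,0) × 0.601^2 × 0.399^0 = 1 × 0.361201 × 1.0000 = 0.361201
Relative intensity = 0.361201 / 0.479598 × 100 = 75.31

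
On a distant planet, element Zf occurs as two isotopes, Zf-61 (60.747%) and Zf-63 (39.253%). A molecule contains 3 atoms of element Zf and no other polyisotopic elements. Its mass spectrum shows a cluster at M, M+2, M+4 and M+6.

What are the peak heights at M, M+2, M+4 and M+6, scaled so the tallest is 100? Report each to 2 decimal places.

51.59 : 100.00 : 64.62 : 13.92

Expanding (0.60747 + 0.39253)^3:
P(M) = 0.60747^3 = 0.224168
P(M+2) = 3 × 0.60747^2 × 0.39253^1 = 0.434554
P(M+4) = 3 × 0.60747^1 × 0.39253^2 = 0.280797
P(M+6) = 0.39253^3 = 0.060481
The M+2 peak is largest (0.434554); scaling to 100 gives 51.59 : 100.00 : 64.62 : 13.92.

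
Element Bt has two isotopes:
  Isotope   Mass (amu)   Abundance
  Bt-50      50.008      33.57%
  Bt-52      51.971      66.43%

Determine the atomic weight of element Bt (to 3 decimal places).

51.312 amu

Weight each isotope mass by its fractional abundance: 0.3357 × 50.008 + 0.6643 × 51.971
= 16.7877 + 34.5243 = 51.3120 amu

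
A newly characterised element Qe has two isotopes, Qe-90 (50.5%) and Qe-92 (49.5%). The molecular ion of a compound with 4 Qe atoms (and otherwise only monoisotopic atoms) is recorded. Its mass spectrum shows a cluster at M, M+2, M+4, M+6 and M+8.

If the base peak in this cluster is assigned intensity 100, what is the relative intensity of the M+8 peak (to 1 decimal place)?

(0.505 + 0.495)^4 gives M 0.0650, M+2 0.2550, M+4 0.3749, M+6 0.2450, M+8 0.0600; the largest is M+4.
P(M+4) = C(4,2) × 0.505^2 × 0.495^2 = 6 × 0.255025 × 0.245025 = 0.374925 (base)
P(M+8) = C(4,4) × 0.505^0 × 0.495^4 = 1 × 1.0000 × 0.06003725 = 0.060037
Relative intensity = 0.060037 / 0.374925 × 100 = 16.0

16.0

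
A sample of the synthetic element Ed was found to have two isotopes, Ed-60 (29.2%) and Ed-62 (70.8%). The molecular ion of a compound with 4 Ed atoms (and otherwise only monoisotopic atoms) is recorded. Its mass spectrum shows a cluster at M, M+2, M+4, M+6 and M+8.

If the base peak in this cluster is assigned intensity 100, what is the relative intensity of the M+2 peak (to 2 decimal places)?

17.01

(0.292 + 0.708)^4 gives M 0.0073, M+2 0.0705, M+4 0.2564, M+6 0.4145, M+8 0.2513; the largest is M+6.
P(M+6) = C(4,3) × 0.292^1 × 0.708^3 = 4 × 0.2920 × 0.35489491 = 0.414517 (base)
P(M+2) = C(4,1) × 0.292^3 × 0.708^1 = 4 × 0.02489709 × 0.7080 = 0.070509
Relative intensity = 0.070509 / 0.414517 × 100 = 17.01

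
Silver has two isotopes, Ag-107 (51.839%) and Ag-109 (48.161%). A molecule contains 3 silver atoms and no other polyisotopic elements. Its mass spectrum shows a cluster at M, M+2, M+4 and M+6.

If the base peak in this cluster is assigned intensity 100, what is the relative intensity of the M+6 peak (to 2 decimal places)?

Binomial terms of (0.51839 + 0.48161)^3: M 0.1393, M+2 0.3883, M+4 0.3607, M+6 0.1117 → M+2 is the base peak.
P(M+2) = C(3,1) × 0.51839^2 × 0.48161^1 = 3 × 0.26872819 × 0.48161 = 0.388267 (base)
P(M+6) = C(3,3) × 0.51839^0 × 0.48161^3 = 1 × 1.0000 × 0.11170857 = 0.111709
Relative intensity = 0.111709 / 0.388267 × 100 = 28.77

28.77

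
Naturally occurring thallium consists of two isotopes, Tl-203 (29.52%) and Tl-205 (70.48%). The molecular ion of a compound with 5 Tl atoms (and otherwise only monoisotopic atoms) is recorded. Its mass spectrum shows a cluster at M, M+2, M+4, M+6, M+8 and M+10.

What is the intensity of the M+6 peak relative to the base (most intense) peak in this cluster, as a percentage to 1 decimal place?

Binomial terms of (0.2952 + 0.7048)^5: M 0.0022, M+2 0.0268, M+4 0.1278, M+6 0.3051, M+8 0.3642, M+10 0.1739 → M+8 is the base peak.
P(M+8) = C(5,4) × 0.2952^1 × 0.7048^4 = 5 × 0.2952 × 0.24675365 = 0.364208 (base)
P(M+6) = C(5,3) × 0.2952^2 × 0.7048^3 = 10 × 0.08714304 × 0.35010449 = 0.305092
Relative intensity = 0.305092 / 0.364208 × 100 = 83.8

83.8%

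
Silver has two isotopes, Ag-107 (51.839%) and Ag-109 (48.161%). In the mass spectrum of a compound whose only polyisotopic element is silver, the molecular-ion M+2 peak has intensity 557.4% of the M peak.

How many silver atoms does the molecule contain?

With n Ag atoms, P(M+2)/P(M) = C(n,1)·p^(n−1)q / p^n = n·q/p = n · 0.48161/0.51839.
n = 5.574 × 0.51839/0.48161 = 6.00 ≈ 6

6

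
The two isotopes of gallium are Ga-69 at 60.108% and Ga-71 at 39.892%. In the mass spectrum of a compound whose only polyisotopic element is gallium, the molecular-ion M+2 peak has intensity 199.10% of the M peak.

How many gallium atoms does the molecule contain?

The M+2/M ratio from n Ga atoms is n · q/p = n · 0.39892/0.60108.
n = 1.9910 × 0.60108/0.39892 = 3.00 ≈ 3

3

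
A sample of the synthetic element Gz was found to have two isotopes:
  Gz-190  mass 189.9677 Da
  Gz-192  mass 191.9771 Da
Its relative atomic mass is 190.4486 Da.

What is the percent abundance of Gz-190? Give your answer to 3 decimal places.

With x = fraction of Gz-190 (so Gz-192 is 1 − x):
189.9677·x + 191.9771·(1 − x) = 190.4486
(189.9677 − 191.9771)·x = 190.4486 − 191.9771
x = -1.5285 / -2.0094 = 0.76067 → 76.067% Gz-190, 23.933% Gz-192.

76.067%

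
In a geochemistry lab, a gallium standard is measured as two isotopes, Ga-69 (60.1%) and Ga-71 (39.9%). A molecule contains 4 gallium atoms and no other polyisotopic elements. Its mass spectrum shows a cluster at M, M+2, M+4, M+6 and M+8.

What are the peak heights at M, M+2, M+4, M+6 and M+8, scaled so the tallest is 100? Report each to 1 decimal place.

37.7 : 100.0 : 99.6 : 44.1 : 7.3

Expanding (0.601 + 0.399)^4:
P(M) = 0.601^4 = 0.130466
P(M+2) = 4 × 0.601^3 × 0.399^1 = 0.346463
P(M+4) = 6 × 0.601^2 × 0.399^2 = 0.345021
P(M+6) = 4 × 0.601^1 × 0.399^3 = 0.152705
P(M+8) = 0.399^4 = 0.025345
The M+2 peak is largest (0.346463); scaling to 100 gives 37.7 : 100.0 : 99.6 : 44.1 : 7.3.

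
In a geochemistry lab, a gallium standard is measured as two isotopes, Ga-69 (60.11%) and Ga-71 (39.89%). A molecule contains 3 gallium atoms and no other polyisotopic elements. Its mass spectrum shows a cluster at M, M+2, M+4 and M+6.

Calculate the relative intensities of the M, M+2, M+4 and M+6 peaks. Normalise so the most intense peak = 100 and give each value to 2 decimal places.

50.23 : 100.00 : 66.36 : 14.68

Each Ga atom is independently Ga-69 (p = 0.6011) or Ga-71 (q = 0.3989); the cluster is the binomial expansion (p + q)^3.
P(M) = 0.6011^3 = 0.217190
P(M+2) = 3 × 0.6011^2 × 0.3989^1 = 0.432393
P(M+4) = 3 × 0.6011^1 × 0.3989^2 = 0.286943
P(M+6) = 0.3989^3 = 0.063473
The M+2 peak is largest (0.432393); scaling to 100 gives 50.23 : 100.00 : 66.36 : 14.68.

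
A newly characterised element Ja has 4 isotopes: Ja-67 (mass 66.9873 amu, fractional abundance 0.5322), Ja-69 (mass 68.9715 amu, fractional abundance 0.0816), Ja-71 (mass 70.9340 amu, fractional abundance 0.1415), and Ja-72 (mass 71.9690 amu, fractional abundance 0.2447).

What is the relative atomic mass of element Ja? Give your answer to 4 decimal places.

68.9267 amu

The abundance-weighted mean is 0.5322 × 66.9873 + 0.0816 × 68.9715 + 0.1415 × 70.9340 + 0.2447 × 71.9690
= 35.65064 + 5.62807 + 10.03716 + 17.61081 = 68.92668 amu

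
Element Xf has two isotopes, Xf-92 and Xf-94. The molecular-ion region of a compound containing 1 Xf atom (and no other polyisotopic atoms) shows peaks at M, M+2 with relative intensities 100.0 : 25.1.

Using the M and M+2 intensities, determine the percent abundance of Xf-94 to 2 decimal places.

20.06%

Write p for the Xf-92 fraction. I(M+2)/I(M) = [C(1,1)·p^0·(1−p)] / p^1 = 1·(1−p)/p = 25.1/100.0 = 0.2510
(1−p)/p = 0.2510/1 = 0.2510  ⇒  p = 1/(1 + 0.2510) = 0.7994
Xf-92: 79.94%, Xf-94: 20.06%.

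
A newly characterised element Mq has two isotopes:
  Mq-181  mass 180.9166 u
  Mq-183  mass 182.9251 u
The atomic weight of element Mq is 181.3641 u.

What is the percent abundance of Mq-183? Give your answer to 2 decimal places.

22.28%

Let x be the fractional abundance of Mq-181; then Mq-183 has abundance 1 − x.
180.9166·x + 182.9251·(1 − x) = 181.3641
(180.9166 − 182.9251)·x = 181.3641 − 182.9251
x = -1.5610 / -2.0085 = 0.77720 → 77.72% Mq-181, 22.28% Mq-183.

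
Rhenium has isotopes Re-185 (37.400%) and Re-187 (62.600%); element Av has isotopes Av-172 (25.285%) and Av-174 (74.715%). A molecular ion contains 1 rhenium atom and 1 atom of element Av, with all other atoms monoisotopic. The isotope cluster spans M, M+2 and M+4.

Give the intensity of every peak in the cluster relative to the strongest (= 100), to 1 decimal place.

20.2 : 93.6 : 100.0

Rhenium pattern (n=1): 0.3740 : 0.6260
Element Av pattern (n=1): 0.25285 : 0.74715
Convolve the two distributions (both contribute in 2-u steps):
  M: 0.3740×0.25285 = 0.094566
  M+2: 0.3740×0.74715 + 0.6260×0.25285 = 0.437718
  M+4: 0.6260×0.74715 = 0.467716
Scale to base peak (0.467716) = 100: 20.2 : 93.6 : 100.0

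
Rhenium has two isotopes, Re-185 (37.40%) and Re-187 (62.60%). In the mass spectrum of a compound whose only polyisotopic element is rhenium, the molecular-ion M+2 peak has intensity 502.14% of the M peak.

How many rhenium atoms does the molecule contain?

3

For n independent Re atoms, I(M+2)/I(M) = n · (abundance Re-187) / (abundance Re-185) = n · 0.6260/0.3740.
n = 5.0214 × 0.3740/0.6260 = 3.00 ≈ 3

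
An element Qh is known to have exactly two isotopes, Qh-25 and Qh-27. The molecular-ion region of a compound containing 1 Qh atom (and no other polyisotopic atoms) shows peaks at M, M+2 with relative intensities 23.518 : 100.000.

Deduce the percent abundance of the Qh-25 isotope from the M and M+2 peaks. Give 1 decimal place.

Let p = fractional abundance of Qh-25. I(M+2)/I(M) = [C(1,1)·p^0·(1−p)] / p^1 = 1·(1−p)/p = 100.000/23.518 = 4.2521
(1−p)/p = 4.2521/1 = 4.2521  ⇒  p = 1/(1 + 4.2521) = 0.1904
Qh-25: 19.0%, Qh-27: 81.0%.

19.0%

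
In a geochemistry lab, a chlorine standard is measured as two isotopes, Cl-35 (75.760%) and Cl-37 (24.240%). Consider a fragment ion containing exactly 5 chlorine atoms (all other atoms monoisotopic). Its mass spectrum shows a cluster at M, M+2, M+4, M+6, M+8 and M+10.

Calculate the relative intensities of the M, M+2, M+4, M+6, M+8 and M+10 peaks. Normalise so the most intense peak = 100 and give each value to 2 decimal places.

62.51 : 100.00 : 63.99 : 20.47 : 3.28 : 0.21

Each Cl atom is independently Cl-35 (p = 0.75760) or Cl-37 (q = 0.24240); the cluster is the binomial expansion (p + q)^5.
P(M) = 0.75760^5 = 0.249574
P(M+2) = 5 × 0.75760^4 × 0.24240^1 = 0.399266
P(M+4) = 10 × 0.75760^3 × 0.24240^2 = 0.255497
P(M+6) = 10 × 0.75760^2 × 0.24240^3 = 0.081748
P(M+8) = 5 × 0.75760^1 × 0.24240^4 = 0.013078
P(M+10) = 0.24240^5 = 0.000837
The M+2 peak is largest (0.399266); scaling to 100 gives 62.51 : 100.00 : 63.99 : 20.47 : 3.28 : 0.21.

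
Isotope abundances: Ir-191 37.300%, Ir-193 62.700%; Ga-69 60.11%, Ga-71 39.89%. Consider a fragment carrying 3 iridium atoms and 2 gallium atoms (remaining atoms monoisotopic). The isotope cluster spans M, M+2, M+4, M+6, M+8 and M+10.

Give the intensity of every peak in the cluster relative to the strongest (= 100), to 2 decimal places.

Iridium pattern (n=3): 0.05189512 : 0.26170165 : 0.43991135 : 0.24649188
Gallium pattern (n=2): 0.36132121 : 0.47955758 : 0.15912121
Convolve the two distributions (both contribute in 2-u steps):
  M: 0.05189512×0.36132121 = 0.018751
  M+2: 0.05189512×0.47955758 + 0.26170165×0.36132121 = 0.119445
  M+4: 0.05189512×0.15912121 + 0.26170165×0.47955758 + 0.43991135×0.36132121 = 0.292708
  M+6: 0.26170165×0.15912121 + 0.43991135×0.47955758 + 0.24649188×0.36132121 = 0.341668
  M+8: 0.43991135×0.15912121 + 0.24649188×0.47955758 = 0.188206
  M+10: 0.24649188×0.15912121 = 0.039222
Scale to base peak (0.341668) = 100: 5.49 : 34.96 : 85.67 : 100.00 : 55.08 : 11.48

5.49 : 34.96 : 85.67 : 100.00 : 55.08 : 11.48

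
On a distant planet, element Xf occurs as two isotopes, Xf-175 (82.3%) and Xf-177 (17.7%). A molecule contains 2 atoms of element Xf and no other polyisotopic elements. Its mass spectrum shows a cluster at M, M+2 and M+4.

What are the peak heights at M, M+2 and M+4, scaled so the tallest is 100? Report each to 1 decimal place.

Each Xf atom is independently Xf-175 (p = 0.823) or Xf-177 (q = 0.177); the cluster is the binomial expansion (p + q)^2.
P(M) = 0.823^2 = 0.677329
P(M+2) = 2 × 0.823^1 × 0.177^1 = 0.291342
P(M+4) = 0.177^2 = 0.031329
The M peak is largest (0.677329); scaling to 100 gives 100.0 : 43.0 : 4.6.

100.0 : 43.0 : 4.6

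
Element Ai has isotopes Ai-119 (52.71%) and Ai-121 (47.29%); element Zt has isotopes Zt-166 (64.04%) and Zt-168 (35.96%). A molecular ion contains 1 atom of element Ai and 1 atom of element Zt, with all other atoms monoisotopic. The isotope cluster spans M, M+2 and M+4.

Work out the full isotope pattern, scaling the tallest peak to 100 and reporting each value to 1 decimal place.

68.6 : 100.0 : 34.5

Element Ai pattern (n=1): 0.5271 : 0.4729
Element Zt pattern (n=1): 0.6404 : 0.3596
Convolve the two distributions (both contribute in 2-u steps):
  M: 0.5271×0.6404 = 0.337555
  M+2: 0.5271×0.3596 + 0.4729×0.6404 = 0.492390
  M+4: 0.4729×0.3596 = 0.170055
Scale to base peak (0.492390) = 100: 68.6 : 100.0 : 34.5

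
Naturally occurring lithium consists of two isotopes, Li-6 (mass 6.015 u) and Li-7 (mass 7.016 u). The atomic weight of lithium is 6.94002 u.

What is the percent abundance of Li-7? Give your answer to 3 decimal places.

Writing the weighted mean with unknown fraction x of Li-6:
6.015·x + 7.016·(1 − x) = 6.94002
(6.015 − 7.016)·x = 6.94002 − 7.016
x = -0.07598 / -1.001 = 0.07590 → 7.590% Li-6, 92.410% Li-7.

92.410%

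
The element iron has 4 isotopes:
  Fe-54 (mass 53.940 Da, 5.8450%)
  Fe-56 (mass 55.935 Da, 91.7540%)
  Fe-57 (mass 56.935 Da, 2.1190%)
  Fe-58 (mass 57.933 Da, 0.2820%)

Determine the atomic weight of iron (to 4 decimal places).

55.8452 Da

Ar = Σ fᵢ·mᵢ = 0.058450 × 53.940 + 0.917540 × 55.935 + 0.021190 × 56.935 + 0.002820 × 57.933
= 3.15279 + 51.32260 + 1.20645 + 0.16337 = 55.84521 Da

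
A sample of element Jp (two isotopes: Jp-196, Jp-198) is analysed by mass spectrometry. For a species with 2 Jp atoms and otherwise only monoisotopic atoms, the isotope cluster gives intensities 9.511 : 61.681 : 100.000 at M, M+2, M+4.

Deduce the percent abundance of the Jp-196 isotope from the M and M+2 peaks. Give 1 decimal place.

Let p = fractional abundance of Jp-196. I(M+2)/I(M) = [C(2,1)·p^1·(1−p)] / p^2 = 2·(1−p)/p = 61.681/9.511 = 6.4852
(1−p)/p = 6.4852/2 = 3.2426  ⇒  p = 1/(1 + 3.2426) = 0.2357
Jp-196: 23.6%, Jp-198: 76.4%.

23.6%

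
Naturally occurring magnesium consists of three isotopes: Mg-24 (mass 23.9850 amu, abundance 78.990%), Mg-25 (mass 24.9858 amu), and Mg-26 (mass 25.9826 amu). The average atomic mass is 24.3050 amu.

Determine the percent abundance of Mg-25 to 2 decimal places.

Let x and y be the fractions of Mg-25 and Mg-26. Then x + y = 1 − 0.78990 = 0.21010 and 24.9858x + 25.9826y = 24.3050 − 0.78990×23.9850 = 5.3592485.
Substituting: 24.9858x + 25.9826(0.21010 − x) = 5.3592485
(24.9858 − 25.9826)x = -0.09969576  ⇒  x = 0.10002, y = 0.11008
Mg-25: 10.00%, Mg-26: 11.01%.

10.00%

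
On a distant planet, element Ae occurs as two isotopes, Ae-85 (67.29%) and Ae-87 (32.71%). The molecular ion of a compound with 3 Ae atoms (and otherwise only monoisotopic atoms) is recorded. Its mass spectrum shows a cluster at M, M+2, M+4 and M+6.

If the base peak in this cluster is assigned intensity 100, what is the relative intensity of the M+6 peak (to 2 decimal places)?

Binomial terms of (0.6729 + 0.3271)^3: M 0.3047, M+2 0.4443, M+4 0.2160, M+6 0.0350 → M+2 is the base peak.
P(M+2) = C(3,1) × 0.6729^2 × 0.3271^1 = 3 × 0.45279441 × 0.3271 = 0.444327 (base)
P(M+6) = C(3,3) × 0.6729^0 × 0.3271^3 = 1 × 1.0000 × 0.03499787 = 0.034998
Relative intensity = 0.034998 / 0.444327 × 100 = 7.88

7.88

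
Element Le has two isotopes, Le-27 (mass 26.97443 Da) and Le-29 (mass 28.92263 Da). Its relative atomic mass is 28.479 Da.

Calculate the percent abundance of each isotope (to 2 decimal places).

With x = fraction of Le-27 (so Le-29 is 1 − x):
26.97443·x + 28.92263·(1 − x) = 28.479
(26.97443 − 28.92263)·x = 28.479 − 28.92263
x = -0.44363 / -1.94820 = 0.22771 → 22.77% Le-27, 77.23% Le-29.

Le-27: 22.77%, Le-29: 77.23%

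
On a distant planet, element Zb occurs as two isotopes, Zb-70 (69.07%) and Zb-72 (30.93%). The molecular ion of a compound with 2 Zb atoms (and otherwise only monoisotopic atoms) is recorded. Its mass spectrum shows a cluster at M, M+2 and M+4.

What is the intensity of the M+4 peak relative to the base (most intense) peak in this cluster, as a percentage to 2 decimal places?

20.05%

Term probabilities: M 0.4771, M+2 0.4273, M+4 0.0957. Base peak = M.
P(M) = C(2,0) × 0.6907^2 × 0.3093^0 = 1 × 0.47706649 × 1.0000 = 0.477066 (base)
P(M+4) = C(2,2) × 0.6907^0 × 0.3093^2 = 1 × 1.0000 × 0.09566649 = 0.095666
Relative intensity = 0.095666 / 0.477066 × 100 = 20.05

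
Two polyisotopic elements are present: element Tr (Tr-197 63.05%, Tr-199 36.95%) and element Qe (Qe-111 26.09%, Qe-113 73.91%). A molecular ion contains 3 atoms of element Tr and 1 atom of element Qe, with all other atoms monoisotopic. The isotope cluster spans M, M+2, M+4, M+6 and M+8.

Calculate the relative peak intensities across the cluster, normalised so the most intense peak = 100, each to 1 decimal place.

16.6 : 76.4 : 100.0 : 51.9 : 9.5

Element Tr pattern (n=3): 0.25064282 : 0.44066228 : 0.25824697 : 0.05044793
Element Qe pattern (n=1): 0.2609 : 0.7391
Convolve the two distributions (both contribute in 2-u steps):
  M: 0.25064282×0.2609 = 0.065393
  M+2: 0.25064282×0.7391 + 0.44066228×0.2609 = 0.300219
  M+4: 0.44066228×0.7391 + 0.25824697×0.2609 = 0.393070
  M+6: 0.25824697×0.7391 + 0.05044793×0.2609 = 0.204032
  M+8: 0.05044793×0.7391 = 0.037286
Scale to base peak (0.393070) = 100: 16.6 : 76.4 : 100.0 : 51.9 : 9.5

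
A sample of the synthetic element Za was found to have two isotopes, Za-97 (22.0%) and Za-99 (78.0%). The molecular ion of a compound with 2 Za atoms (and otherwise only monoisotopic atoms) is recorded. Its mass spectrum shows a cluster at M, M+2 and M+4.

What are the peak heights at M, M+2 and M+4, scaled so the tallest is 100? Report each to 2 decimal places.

Expanding (0.220 + 0.780)^2:
P(M) = 0.220^2 = 0.048400
P(M+2) = 2 × 0.220^1 × 0.780^1 = 0.343200
P(M+4) = 0.780^2 = 0.608400
The M+4 peak is largest (0.608400); scaling to 100 gives 7.96 : 56.41 : 100.00.

7.96 : 56.41 : 100.00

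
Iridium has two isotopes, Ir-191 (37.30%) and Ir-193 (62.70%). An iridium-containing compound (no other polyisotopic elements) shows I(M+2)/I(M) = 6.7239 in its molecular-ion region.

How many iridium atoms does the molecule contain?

The M+2/M ratio from n Ir atoms is n · q/p = n · 0.6270/0.3730.
n = 6.7239 × 0.3730/0.6270 = 4.00 ≈ 4

4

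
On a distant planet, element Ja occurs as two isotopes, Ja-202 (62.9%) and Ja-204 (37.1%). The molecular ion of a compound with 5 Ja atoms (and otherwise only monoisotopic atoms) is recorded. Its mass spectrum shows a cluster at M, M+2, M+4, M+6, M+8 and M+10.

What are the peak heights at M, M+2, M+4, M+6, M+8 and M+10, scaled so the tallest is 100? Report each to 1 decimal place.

28.7 : 84.8 : 100.0 : 59.0 : 17.4 : 2.1

The 5 Ja atoms are independent, so intensities follow the terms of (0.629 + 0.371)^5.
P(M) = 0.629^5 = 0.098459
P(M+2) = 5 × 0.629^4 × 0.371^1 = 0.290366
P(M+4) = 10 × 0.629^3 × 0.371^2 = 0.342531
P(M+6) = 10 × 0.629^2 × 0.371^3 = 0.202033
P(M+8) = 5 × 0.629^1 × 0.371^4 = 0.059582
P(M+10) = 0.371^5 = 0.007029
The M+4 peak is largest (0.342531); scaling to 100 gives 28.7 : 84.8 : 100.0 : 59.0 : 17.4 : 2.1.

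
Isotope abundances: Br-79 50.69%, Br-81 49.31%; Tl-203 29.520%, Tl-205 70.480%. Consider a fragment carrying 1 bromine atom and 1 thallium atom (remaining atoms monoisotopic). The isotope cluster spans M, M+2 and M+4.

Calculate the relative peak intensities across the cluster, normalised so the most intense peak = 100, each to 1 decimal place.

Bromine pattern (n=1): 0.5069 : 0.4931
Thallium pattern (n=1): 0.2952 : 0.7048
Convolve the two distributions (both contribute in 2-u steps):
  M: 0.5069×0.2952 = 0.149637
  M+2: 0.5069×0.7048 + 0.4931×0.2952 = 0.502826
  M+4: 0.4931×0.7048 = 0.347537
Scale to base peak (0.502826) = 100: 29.8 : 100.0 : 69.1

29.8 : 100.0 : 69.1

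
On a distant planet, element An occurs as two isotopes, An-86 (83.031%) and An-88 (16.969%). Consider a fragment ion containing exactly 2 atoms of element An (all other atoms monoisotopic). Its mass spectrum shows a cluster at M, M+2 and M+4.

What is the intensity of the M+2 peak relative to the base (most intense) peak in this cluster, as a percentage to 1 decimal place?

Binomial terms of (0.83031 + 0.16969)^2: M 0.6894, M+2 0.2818, M+4 0.0288 → M is the base peak.
P(M) = C(2,0) × 0.83031^2 × 0.16969^0 = 1 × 0.6894147 × 1.0000 = 0.689415 (base)
P(M+2) = C(2,1) × 0.83031^1 × 0.16969^1 = 2 × 0.83031 × 0.16969 = 0.281791
Relative intensity = 0.281791 / 0.689415 × 100 = 40.9

40.9%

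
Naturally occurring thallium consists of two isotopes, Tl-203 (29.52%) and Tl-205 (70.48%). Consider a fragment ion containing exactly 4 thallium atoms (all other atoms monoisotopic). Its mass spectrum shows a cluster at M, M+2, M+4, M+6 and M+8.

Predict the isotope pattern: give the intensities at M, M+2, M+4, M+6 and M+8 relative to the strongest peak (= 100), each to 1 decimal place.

1.8 : 17.5 : 62.8 : 100.0 : 59.7

Expanding (0.2952 + 0.7048)^4:
P(M) = 0.2952^4 = 0.007594
P(M+2) = 4 × 0.2952^3 × 0.7048^1 = 0.072523
P(M+4) = 6 × 0.2952^2 × 0.7048^2 = 0.259726
P(M+6) = 4 × 0.2952^1 × 0.7048^3 = 0.413403
P(M+8) = 0.7048^4 = 0.246754
The M+6 peak is largest (0.413403); scaling to 100 gives 1.8 : 17.5 : 62.8 : 100.0 : 59.7.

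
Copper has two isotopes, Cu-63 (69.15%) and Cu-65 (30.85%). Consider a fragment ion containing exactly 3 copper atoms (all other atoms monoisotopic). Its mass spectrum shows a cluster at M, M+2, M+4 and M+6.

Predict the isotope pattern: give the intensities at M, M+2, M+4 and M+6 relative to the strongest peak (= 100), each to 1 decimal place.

Each Cu atom is independently Cu-63 (p = 0.6915) or Cu-65 (q = 0.3085); the cluster is the binomial expansion (p + q)^3.
P(M) = 0.6915^3 = 0.330656
P(M+2) = 3 × 0.6915^2 × 0.3085^1 = 0.442548
P(M+4) = 3 × 0.6915^1 × 0.3085^2 = 0.197435
P(M+6) = 0.3085^3 = 0.029361
The M+2 peak is largest (0.442548); scaling to 100 gives 74.7 : 100.0 : 44.6 : 6.6.

74.7 : 100.0 : 44.6 : 6.6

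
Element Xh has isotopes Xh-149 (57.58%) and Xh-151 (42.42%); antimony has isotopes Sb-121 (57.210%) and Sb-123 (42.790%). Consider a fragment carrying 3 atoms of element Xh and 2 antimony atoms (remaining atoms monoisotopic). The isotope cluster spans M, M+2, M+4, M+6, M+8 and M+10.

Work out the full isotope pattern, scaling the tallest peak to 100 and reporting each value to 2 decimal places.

Element Xh pattern (n=3): 0.19090398 : 0.42192498 : 0.3108381 : 0.07633294
Antimony pattern (n=2): 0.32729841 : 0.48960318 : 0.18309841
Convolve the two distributions (both contribute in 2-u steps):
  M: 0.19090398×0.32729841 = 0.062483
  M+2: 0.19090398×0.48960318 + 0.42192498×0.32729841 = 0.231563
  M+4: 0.19090398×0.18309841 + 0.42192498×0.48960318 + 0.3108381×0.32729841 = 0.343267
  M+6: 0.42192498×0.18309841 + 0.3108381×0.48960318 + 0.07633294×0.32729841 = 0.254425
  M+8: 0.3108381×0.18309841 + 0.07633294×0.48960318 = 0.094287
  M+10: 0.07633294×0.18309841 = 0.013976
Scale to base peak (0.343267) = 100: 18.20 : 67.46 : 100.00 : 74.12 : 27.47 : 4.07

18.20 : 67.46 : 100.00 : 74.12 : 27.47 : 4.07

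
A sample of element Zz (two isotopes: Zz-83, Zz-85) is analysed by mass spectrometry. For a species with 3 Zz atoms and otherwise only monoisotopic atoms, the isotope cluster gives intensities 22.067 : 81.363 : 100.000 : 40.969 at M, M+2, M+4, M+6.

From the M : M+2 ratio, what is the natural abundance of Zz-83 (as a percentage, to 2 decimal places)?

44.86%

If p is the fraction of Zz that is Zz-83, then I(M+2)/I(M) = [C(3,1)·p^2·(1−p)] / p^3 = 3·(1−p)/p = 81.363/22.067 = 3.6871
(1−p)/p = 3.6871/3 = 1.2290  ⇒  p = 1/(1 + 1.2290) = 0.4486
Zz-83: 44.86%, Zz-85: 55.14%.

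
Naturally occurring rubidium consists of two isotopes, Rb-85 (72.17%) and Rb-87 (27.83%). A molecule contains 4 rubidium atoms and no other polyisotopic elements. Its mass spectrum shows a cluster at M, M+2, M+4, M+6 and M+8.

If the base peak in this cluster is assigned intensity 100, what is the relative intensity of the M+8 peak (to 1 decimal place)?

Binomial terms of (0.7217 + 0.2783)^4: M 0.2713, M+2 0.4184, M+4 0.2420, M+6 0.0622, M+8 0.0060 → M+2 is the base peak.
P(M+2) = C(4,1) × 0.7217^3 × 0.2783^1 = 4 × 0.37589809 × 0.2783 = 0.418450 (base)
P(M+8) = C(4,4) × 0.7217^0 × 0.2783^4 = 1 × 1.0000 × 0.00599864 = 0.005999
Relative intensity = 0.005999 / 0.418450 × 100 = 1.4

1.4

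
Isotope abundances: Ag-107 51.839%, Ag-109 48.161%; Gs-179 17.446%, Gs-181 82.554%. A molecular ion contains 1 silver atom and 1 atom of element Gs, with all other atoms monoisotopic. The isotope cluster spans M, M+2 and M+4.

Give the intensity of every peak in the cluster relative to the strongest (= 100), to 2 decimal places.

Silver pattern (n=1): 0.51839 : 0.48161
Element Gs pattern (n=1): 0.17446 : 0.82554
Convolve the two distributions (both contribute in 2-u steps):
  M: 0.51839×0.17446 = 0.090438
  M+2: 0.51839×0.82554 + 0.48161×0.17446 = 0.511973
  M+4: 0.48161×0.82554 = 0.397588
Scale to base peak (0.511973) = 100: 17.66 : 100.00 : 77.66

17.66 : 100.00 : 77.66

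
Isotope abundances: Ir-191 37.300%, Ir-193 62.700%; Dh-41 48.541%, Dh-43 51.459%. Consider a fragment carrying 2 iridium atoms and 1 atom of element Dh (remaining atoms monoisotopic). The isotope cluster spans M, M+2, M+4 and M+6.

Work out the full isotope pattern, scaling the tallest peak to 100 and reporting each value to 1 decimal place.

Iridium pattern (n=2): 0.139129 : 0.467742 : 0.393129
Element Dh pattern (n=1): 0.48541 : 0.51459
Convolve the two distributions (both contribute in 2-u steps):
  M: 0.139129×0.48541 = 0.067535
  M+2: 0.139129×0.51459 + 0.467742×0.48541 = 0.298641
  M+4: 0.467742×0.51459 + 0.393129×0.48541 = 0.431524
  M+6: 0.393129×0.51459 = 0.202300
Scale to base peak (0.431524) = 100: 15.7 : 69.2 : 100.0 : 46.9

15.7 : 69.2 : 100.0 : 46.9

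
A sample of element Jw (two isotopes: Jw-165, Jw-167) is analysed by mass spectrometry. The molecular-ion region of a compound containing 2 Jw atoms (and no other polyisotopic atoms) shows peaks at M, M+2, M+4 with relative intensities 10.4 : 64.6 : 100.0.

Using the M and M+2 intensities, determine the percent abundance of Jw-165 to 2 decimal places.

If p is the fraction of Jw that is Jw-165, then I(M+2)/I(M) = [C(2,1)·p^1·(1−p)] / p^2 = 2·(1−p)/p = 64.6/10.4 = 6.2115
(1−p)/p = 6.2115/2 = 3.1058  ⇒  p = 1/(1 + 3.1058) = 0.2436
Jw-165: 24.36%, Jw-167: 75.64%.

24.36%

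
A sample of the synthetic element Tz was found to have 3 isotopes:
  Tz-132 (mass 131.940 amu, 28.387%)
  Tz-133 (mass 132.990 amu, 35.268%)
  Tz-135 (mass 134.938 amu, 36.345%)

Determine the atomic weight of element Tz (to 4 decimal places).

The abundance-weighted mean is 0.28387 × 131.940 + 0.35268 × 132.990 + 0.36345 × 134.938
= 37.45381 + 46.90291 + 49.04322 = 133.39994 amu

133.3999 amu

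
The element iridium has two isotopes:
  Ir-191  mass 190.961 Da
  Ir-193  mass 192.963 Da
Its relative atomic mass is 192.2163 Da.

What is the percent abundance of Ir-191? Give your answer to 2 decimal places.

37.30%

Writing the weighted mean with unknown fraction x of Ir-191:
190.961·x + 192.963·(1 − x) = 192.2163
(190.961 − 192.963)·x = 192.2163 − 192.963
x = -0.7467 / -2.002 = 0.37298 → 37.30% Ir-191, 62.70% Ir-193.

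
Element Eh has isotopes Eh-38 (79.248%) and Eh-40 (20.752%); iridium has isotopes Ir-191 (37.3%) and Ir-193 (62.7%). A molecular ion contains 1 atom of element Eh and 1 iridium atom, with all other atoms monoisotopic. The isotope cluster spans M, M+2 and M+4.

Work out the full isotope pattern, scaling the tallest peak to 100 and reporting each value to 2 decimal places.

Element Eh pattern (n=1): 0.79248 : 0.20752
Iridium pattern (n=1): 0.3730 : 0.6270
Convolve the two distributions (both contribute in 2-u steps):
  M: 0.79248×0.3730 = 0.295595
  M+2: 0.79248×0.6270 + 0.20752×0.3730 = 0.574290
  M+4: 0.20752×0.6270 = 0.130115
Scale to base peak (0.574290) = 100: 51.47 : 100.00 : 22.66

51.47 : 100.00 : 22.66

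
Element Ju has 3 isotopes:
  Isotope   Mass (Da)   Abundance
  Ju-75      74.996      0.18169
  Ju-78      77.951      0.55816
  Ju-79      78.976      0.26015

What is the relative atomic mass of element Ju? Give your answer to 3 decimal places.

Ar = Σ fᵢ·mᵢ = 0.18169 × 74.996 + 0.55816 × 77.951 + 0.26015 × 78.976
= 13.6260 + 43.5091 + 20.5456 = 77.6807 Da

77.681 Da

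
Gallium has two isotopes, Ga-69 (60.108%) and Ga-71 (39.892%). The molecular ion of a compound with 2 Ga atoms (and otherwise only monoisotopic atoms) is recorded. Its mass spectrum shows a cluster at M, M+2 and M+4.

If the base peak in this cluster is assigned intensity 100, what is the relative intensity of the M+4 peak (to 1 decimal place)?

33.2

(0.60108 + 0.39892)^2 gives M 0.3613, M+2 0.4796, M+4 0.1591; the largest is M+2.
P(M+2) = C(2,1) × 0.60108^1 × 0.39892^1 = 2 × 0.60108 × 0.39892 = 0.479566 (base)
P(M+4) = C(2,2) × 0.60108^0 × 0.39892^2 = 1 × 1.0000 × 0.15913717 = 0.159137
Relative intensity = 0.159137 / 0.479566 × 100 = 33.2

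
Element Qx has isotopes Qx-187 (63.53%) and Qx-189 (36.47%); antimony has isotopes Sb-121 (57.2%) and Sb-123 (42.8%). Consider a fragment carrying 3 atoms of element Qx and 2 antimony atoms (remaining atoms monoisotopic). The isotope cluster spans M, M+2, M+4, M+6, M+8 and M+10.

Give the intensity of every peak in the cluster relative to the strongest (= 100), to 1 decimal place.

Element Qx pattern (n=3): 0.25641095 : 0.44158542 : 0.25349631 : 0.04850732
Antimony pattern (n=2): 0.327184 : 0.489632 : 0.183184
Convolve the two distributions (both contribute in 2-u steps):
  M: 0.25641095×0.327184 = 0.083894
  M+2: 0.25641095×0.489632 + 0.44158542×0.327184 = 0.270027
  M+4: 0.25641095×0.183184 + 0.44158542×0.489632 + 0.25349631×0.327184 = 0.346125
  M+6: 0.44158542×0.183184 + 0.25349631×0.489632 + 0.04850732×0.327184 = 0.220882
  M+8: 0.25349631×0.183184 + 0.04850732×0.489632 = 0.070187
  M+10: 0.04850732×0.183184 = 0.008886
Scale to base peak (0.346125) = 100: 24.2 : 78.0 : 100.0 : 63.8 : 20.3 : 2.6

24.2 : 78.0 : 100.0 : 63.8 : 20.3 : 2.6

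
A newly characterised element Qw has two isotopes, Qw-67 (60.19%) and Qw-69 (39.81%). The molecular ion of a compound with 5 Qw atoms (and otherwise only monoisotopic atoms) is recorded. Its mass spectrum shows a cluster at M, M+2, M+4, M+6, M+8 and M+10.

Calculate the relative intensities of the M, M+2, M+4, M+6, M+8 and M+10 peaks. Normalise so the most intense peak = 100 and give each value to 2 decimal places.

22.86 : 75.60 : 100.00 : 66.14 : 21.87 : 2.89

Expanding (0.6019 + 0.3981)^5:
P(M) = 0.6019^5 = 0.078999
P(M+2) = 5 × 0.6019^4 × 0.3981^1 = 0.261252
P(M+4) = 10 × 0.6019^3 × 0.3981^2 = 0.345587
P(M+6) = 10 × 0.6019^2 × 0.3981^3 = 0.228573
P(M+8) = 5 × 0.6019^1 × 0.3981^4 = 0.075590
P(M+10) = 0.3981^5 = 0.009999
The M+4 peak is largest (0.345587); scaling to 100 gives 22.86 : 75.60 : 100.00 : 66.14 : 21.87 : 2.89.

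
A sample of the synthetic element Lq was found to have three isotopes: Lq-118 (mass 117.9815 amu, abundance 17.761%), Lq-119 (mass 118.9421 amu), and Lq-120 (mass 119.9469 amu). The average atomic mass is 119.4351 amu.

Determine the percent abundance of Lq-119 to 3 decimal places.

16.195%

The remaining 82.239% is split between Lq-119 (fraction x) and Lq-120 (fraction 0.82239 − x).
Substituting: 118.9421x + 119.9469(0.82239 − x) = 98.480405785
(118.9421 − 119.9469)x = -0.162725306  ⇒  x = 0.16195, y = 0.66044
Lq-119: 16.195%, Lq-120: 66.044%.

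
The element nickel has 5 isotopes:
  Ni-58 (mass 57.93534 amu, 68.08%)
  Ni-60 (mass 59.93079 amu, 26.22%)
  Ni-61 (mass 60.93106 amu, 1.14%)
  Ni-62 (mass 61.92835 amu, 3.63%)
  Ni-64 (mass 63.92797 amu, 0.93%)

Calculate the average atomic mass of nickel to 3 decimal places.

58.693 amu

Weight each isotope mass by its fractional abundance: 0.6808 × 57.93534 + 0.2622 × 59.93079 + 0.0114 × 60.93106 + 0.0363 × 61.92835 + 0.0093 × 63.92797
= 39.442379 + 15.713853 + 0.694614 + 2.247999 + 0.594530 = 58.693375 amu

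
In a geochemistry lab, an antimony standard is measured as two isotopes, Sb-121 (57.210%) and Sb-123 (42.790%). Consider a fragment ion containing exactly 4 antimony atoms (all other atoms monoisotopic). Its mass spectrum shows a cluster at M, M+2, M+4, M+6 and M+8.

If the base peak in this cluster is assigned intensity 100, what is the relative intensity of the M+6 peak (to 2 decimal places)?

49.86

Term probabilities: M 0.1071, M+2 0.3205, M+4 0.3596, M+6 0.1793, M+8 0.0335. Base peak = M+4.
P(M+4) = C(4,2) × 0.57210^2 × 0.42790^2 = 6 × 0.32729841 × 0.18309841 = 0.359567 (base)
P(M+6) = C(4,3) × 0.57210^1 × 0.42790^3 = 4 × 0.5721 × 0.07834781 = 0.179291
Relative intensity = 0.179291 / 0.359567 × 100 = 49.86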